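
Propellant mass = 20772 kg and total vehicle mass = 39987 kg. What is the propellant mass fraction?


PMF = 20772 / 39987 = 0.519

0.519


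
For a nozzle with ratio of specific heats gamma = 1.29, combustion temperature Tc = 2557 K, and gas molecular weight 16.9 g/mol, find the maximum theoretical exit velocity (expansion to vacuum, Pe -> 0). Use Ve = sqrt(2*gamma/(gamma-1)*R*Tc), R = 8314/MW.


R = 8314 / 16.9 = 491.95 J/(kg.K)
Ve = sqrt(2 * 1.29 / (1.29 - 1) * 491.95 * 2557) = 3345 m/s

3345 m/s


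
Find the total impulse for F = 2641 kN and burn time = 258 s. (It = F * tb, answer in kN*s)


It = 2641 * 258 = 681378 kN*s

681378 kN*s


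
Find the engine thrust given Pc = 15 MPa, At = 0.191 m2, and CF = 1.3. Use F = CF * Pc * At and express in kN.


F = 1.3 * 15e6 * 0.191 = 3.7245e+06 N = 3724.5 kN

3724.5 kN


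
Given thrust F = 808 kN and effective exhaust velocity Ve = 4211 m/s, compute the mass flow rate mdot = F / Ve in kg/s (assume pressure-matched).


mdot = F / Ve = 808000 / 4211 = 191.9 kg/s

191.9 kg/s


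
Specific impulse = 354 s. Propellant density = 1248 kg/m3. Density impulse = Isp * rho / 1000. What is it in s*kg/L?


rho*Isp = 354 * 1248 / 1000 = 442 s*kg/L

442 s*kg/L


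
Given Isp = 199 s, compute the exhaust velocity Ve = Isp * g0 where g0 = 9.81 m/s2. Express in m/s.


Ve = Isp * g0 = 199 * 9.81 = 1952.2 m/s

1952.2 m/s


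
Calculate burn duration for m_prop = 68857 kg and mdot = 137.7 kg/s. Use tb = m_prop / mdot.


tb = 68857 / 137.7 = 500.1 s

500.1 s


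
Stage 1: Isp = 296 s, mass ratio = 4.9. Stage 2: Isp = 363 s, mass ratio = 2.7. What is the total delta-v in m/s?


dV1 = 296 * 9.81 * ln(4.9) = 4614.8 m/s
dV2 = 363 * 9.81 * ln(2.7) = 3537.0 m/s
Total dV = 4614.8 + 3537.0 = 8151.8 m/s ~ 8152 m/s

8152 m/s


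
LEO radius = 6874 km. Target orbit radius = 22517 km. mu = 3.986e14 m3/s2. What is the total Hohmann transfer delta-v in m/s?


V1 = sqrt(mu/r1) = 7614.89 m/s
dV1 = V1*(sqrt(2*r2/(r1+r2)) - 1) = 1811.1 m/s
V2 = sqrt(mu/r2) = 4207.4 m/s
dV2 = V2*(1 - sqrt(2*r1/(r1+r2))) = 1329.83 m/s
Total dV = 3141 m/s

3141 m/s


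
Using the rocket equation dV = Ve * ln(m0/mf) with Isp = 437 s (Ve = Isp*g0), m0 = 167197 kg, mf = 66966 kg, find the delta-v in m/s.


Ve = 437 * 9.81 = 4286.97 m/s
dV = 4286.97 * ln(167197/66966) = 3923 m/s

3923 m/s


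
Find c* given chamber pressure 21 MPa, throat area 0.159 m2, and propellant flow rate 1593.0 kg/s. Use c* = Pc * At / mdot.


c* = 21e6 * 0.159 / 1593.0 = 2096 m/s

2096 m/s


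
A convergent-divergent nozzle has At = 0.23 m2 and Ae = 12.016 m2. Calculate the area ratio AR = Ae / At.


AR = 12.016 / 0.23 = 52.2

52.2


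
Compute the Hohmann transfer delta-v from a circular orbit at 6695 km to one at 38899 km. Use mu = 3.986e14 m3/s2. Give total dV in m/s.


V1 = sqrt(mu/r1) = 7716.02 m/s
dV1 = V1*(sqrt(2*r2/(r1+r2)) - 1) = 2363.13 m/s
V2 = sqrt(mu/r2) = 3201.1 m/s
dV2 = V2*(1 - sqrt(2*r1/(r1+r2))) = 1466.36 m/s
Total dV = 3829 m/s

3829 m/s


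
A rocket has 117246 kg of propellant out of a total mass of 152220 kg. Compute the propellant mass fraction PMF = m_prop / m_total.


PMF = 117246 / 152220 = 0.77

0.77


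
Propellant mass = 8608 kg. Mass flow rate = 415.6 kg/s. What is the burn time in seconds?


tb = 8608 / 415.6 = 20.7 s

20.7 s


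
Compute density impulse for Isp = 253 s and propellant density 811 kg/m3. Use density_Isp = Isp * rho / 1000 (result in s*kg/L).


rho*Isp = 253 * 811 / 1000 = 205 s*kg/L

205 s*kg/L


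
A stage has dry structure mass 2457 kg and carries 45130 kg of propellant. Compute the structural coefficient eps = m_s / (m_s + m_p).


eps = 2457 / (2457 + 45130) = 0.0516

0.0516


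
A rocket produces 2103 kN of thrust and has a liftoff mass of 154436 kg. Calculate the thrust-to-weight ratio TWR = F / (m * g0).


TWR = 2103000 / (154436 * 9.81) = 1.39

1.39


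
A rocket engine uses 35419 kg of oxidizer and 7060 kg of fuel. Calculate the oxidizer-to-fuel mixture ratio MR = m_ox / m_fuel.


MR = 35419 / 7060 = 5.02

5.02


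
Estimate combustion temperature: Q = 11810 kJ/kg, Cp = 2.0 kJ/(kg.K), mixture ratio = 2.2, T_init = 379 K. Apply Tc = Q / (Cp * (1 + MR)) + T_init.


Tc = 11810 / (2.0 * (1 + 2.2)) + 379 = 2224 K

2224 K


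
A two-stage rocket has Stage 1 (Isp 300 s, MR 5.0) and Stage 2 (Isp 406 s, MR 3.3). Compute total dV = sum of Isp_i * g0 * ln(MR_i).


dV1 = 300 * 9.81 * ln(5.0) = 4736.6 m/s
dV2 = 406 * 9.81 * ln(3.3) = 4755.2 m/s
Total dV = 4736.6 + 4755.2 = 9491.8 m/s ~ 9492 m/s

9492 m/s


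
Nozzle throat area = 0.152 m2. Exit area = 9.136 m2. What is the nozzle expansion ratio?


AR = 9.136 / 0.152 = 60.1

60.1


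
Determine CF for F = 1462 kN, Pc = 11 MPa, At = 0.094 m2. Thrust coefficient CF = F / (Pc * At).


CF = 1462000 / (11e6 * 0.094) = 1.41

1.41


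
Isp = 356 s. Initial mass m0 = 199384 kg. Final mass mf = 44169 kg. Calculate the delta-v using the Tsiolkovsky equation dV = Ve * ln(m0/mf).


Ve = 356 * 9.81 = 3492.36 m/s
dV = 3492.36 * ln(199384/44169) = 5264 m/s

5264 m/s


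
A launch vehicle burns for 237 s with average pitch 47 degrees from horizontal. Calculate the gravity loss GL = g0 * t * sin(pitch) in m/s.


GL = 9.81 * 237 * sin(47 deg) = 1700 m/s

1700 m/s


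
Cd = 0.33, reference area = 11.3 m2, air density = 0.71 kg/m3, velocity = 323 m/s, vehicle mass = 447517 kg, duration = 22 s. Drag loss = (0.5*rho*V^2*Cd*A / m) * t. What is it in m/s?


D = 0.5 * 0.71 * 323^2 * 0.33 * 11.3 = 138110.21 N
a = 138110.21 / 447517 = 0.3086 m/s2
dV = 0.3086 * 22 = 6.8 m/s

6.8 m/s


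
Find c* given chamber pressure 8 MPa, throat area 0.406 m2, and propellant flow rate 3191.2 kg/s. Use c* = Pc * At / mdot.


c* = 8e6 * 0.406 / 3191.2 = 1018 m/s

1018 m/s


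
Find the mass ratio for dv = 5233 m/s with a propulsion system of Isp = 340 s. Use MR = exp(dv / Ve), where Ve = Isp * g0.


Ve = 340 * 9.81 = 3335.4 m/s
MR = exp(5233 / 3335.4) = 4.801

4.801


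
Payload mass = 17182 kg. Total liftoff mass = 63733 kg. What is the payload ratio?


PR = 17182 / 63733 = 0.2696

0.2696


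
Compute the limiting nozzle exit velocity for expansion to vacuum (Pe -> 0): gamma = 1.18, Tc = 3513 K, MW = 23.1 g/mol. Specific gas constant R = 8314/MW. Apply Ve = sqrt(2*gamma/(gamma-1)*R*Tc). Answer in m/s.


R = 8314 / 23.1 = 359.91 J/(kg.K)
Ve = sqrt(2 * 1.18 / (1.18 - 1) * 359.91 * 3513) = 4072 m/s

4072 m/s


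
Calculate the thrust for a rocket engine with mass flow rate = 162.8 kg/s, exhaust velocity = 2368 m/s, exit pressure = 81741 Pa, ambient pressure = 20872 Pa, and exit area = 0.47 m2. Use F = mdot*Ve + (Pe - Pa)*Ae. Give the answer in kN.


F = 162.8 * 2368 + (81741 - 20872) * 0.47 = 414119.0 N = 414.1 kN

414.1 kN


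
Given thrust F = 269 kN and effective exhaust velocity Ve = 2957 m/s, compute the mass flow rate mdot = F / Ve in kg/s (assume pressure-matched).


mdot = F / Ve = 269000 / 2957 = 91.0 kg/s

91.0 kg/s


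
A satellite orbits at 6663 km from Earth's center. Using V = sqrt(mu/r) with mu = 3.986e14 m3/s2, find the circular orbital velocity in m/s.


V = sqrt(3.986e14 / 6663000) = 7735 m/s

7735 m/s


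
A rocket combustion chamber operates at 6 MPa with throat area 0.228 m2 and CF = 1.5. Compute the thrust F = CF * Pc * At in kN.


F = 1.5 * 6e6 * 0.228 = 2.0520e+06 N = 2052.0 kN

2052.0 kN


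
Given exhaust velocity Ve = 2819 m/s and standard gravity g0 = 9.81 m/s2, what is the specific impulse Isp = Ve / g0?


Isp = Ve / g0 = 2819 / 9.81 = 287.4 s

287.4 s


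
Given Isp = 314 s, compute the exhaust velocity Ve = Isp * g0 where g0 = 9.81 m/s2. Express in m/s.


Ve = Isp * g0 = 314 * 9.81 = 3080.3 m/s

3080.3 m/s


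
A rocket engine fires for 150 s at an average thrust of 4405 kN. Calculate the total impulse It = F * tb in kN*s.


It = 4405 * 150 = 660750 kN*s

660750 kN*s


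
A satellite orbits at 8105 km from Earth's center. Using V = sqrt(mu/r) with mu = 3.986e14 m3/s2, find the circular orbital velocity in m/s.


V = sqrt(3.986e14 / 8105000) = 7013 m/s

7013 m/s


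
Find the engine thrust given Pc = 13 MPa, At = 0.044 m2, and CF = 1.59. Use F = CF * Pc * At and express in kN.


F = 1.59 * 13e6 * 0.044 = 909480.0 N = 909.5 kN

909.5 kN


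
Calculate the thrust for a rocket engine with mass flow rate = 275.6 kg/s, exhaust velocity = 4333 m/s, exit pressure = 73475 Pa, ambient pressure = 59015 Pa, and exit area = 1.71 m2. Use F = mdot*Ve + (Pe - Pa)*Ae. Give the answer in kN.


F = 275.6 * 4333 + (73475 - 59015) * 1.71 = 1.2189e+06 N = 1218.9 kN

1218.9 kN


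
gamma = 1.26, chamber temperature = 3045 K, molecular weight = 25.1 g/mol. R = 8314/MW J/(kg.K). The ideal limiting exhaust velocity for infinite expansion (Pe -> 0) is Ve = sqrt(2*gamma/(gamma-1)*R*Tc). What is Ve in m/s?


R = 8314 / 25.1 = 331.24 J/(kg.K)
Ve = sqrt(2 * 1.26 / (1.26 - 1) * 331.24 * 3045) = 3127 m/s

3127 m/s


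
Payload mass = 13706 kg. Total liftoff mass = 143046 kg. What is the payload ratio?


PR = 13706 / 143046 = 0.0958

0.0958


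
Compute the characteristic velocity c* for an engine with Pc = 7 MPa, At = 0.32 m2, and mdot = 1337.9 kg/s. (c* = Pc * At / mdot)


c* = 7e6 * 0.32 / 1337.9 = 1674 m/s

1674 m/s


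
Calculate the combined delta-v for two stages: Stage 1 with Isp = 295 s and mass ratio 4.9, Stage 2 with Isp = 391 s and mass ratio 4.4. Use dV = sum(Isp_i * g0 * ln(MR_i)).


dV1 = 295 * 9.81 * ln(4.9) = 4599.2 m/s
dV2 = 391 * 9.81 * ln(4.4) = 5683.0 m/s
Total dV = 4599.2 + 5683.0 = 10282.2 m/s ~ 10282 m/s

10282 m/s


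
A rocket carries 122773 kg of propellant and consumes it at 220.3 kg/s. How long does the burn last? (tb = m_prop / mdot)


tb = 122773 / 220.3 = 557.3 s

557.3 s


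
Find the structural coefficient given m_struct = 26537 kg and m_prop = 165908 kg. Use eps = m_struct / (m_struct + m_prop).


eps = 26537 / (26537 + 165908) = 0.1379

0.1379


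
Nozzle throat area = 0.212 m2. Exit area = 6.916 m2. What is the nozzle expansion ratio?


AR = 6.916 / 0.212 = 32.6

32.6


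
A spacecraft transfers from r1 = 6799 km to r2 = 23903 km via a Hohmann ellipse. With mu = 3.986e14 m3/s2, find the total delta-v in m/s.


V1 = sqrt(mu/r1) = 7656.78 m/s
dV1 = V1*(sqrt(2*r2/(r1+r2)) - 1) = 1897.63 m/s
V2 = sqrt(mu/r2) = 4083.59 m/s
dV2 = V2*(1 - sqrt(2*r1/(r1+r2))) = 1365.92 m/s
Total dV = 3264 m/s

3264 m/s


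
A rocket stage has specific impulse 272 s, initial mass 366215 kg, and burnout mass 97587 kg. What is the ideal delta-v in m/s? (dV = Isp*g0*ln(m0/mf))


Ve = 272 * 9.81 = 2668.32 m/s
dV = 2668.32 * ln(366215/97587) = 3529 m/s

3529 m/s


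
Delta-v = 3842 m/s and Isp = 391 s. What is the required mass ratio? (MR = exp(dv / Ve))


Ve = 391 * 9.81 = 3835.71 m/s
MR = exp(3842 / 3835.71) = 2.723

2.723


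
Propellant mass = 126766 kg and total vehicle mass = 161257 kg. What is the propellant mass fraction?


PMF = 126766 / 161257 = 0.786

0.786


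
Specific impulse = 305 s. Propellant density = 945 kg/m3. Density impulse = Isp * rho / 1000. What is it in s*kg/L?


rho*Isp = 305 * 945 / 1000 = 288 s*kg/L

288 s*kg/L


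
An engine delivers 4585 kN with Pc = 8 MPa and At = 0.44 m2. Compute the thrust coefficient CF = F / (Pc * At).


CF = 4585000 / (8e6 * 0.44) = 1.3

1.3


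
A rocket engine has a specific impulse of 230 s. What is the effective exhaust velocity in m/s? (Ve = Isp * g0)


Ve = Isp * g0 = 230 * 9.81 = 2256.3 m/s

2256.3 m/s


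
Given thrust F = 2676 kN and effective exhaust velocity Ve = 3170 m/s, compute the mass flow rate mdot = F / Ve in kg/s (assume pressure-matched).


mdot = F / Ve = 2676000 / 3170 = 844.2 kg/s

844.2 kg/s


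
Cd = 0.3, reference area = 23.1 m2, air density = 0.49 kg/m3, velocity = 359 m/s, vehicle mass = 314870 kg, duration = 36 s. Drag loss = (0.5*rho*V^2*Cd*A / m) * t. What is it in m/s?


D = 0.5 * 0.49 * 359^2 * 0.3 * 23.1 = 218820.61 N
a = 218820.61 / 314870 = 0.695 m/s2
dV = 0.695 * 36 = 25.0 m/s

25.0 m/s


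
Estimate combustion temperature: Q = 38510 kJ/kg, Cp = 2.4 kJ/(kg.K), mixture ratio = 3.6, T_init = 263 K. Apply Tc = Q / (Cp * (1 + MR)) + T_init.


Tc = 38510 / (2.4 * (1 + 3.6)) + 263 = 3751 K

3751 K


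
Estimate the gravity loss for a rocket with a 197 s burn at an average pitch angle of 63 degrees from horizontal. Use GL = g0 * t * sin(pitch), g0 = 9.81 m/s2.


GL = 9.81 * 197 * sin(63 deg) = 1722 m/s

1722 m/s


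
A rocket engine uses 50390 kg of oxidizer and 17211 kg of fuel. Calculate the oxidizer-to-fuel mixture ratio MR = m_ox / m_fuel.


MR = 50390 / 17211 = 2.93

2.93


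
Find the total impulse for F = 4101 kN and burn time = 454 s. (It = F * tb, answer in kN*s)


It = 4101 * 454 = 1861854 kN*s

1861854 kN*s


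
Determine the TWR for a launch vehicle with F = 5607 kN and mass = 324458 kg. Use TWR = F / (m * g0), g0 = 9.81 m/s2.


TWR = 5607000 / (324458 * 9.81) = 1.76

1.76


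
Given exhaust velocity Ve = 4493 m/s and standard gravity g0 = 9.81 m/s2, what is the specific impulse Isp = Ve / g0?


Isp = Ve / g0 = 4493 / 9.81 = 458.0 s

458.0 s


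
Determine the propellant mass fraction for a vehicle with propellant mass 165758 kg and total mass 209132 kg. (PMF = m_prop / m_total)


PMF = 165758 / 209132 = 0.793

0.793


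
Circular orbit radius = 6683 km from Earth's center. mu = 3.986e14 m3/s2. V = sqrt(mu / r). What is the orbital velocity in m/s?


V = sqrt(3.986e14 / 6683000) = 7723 m/s

7723 m/s


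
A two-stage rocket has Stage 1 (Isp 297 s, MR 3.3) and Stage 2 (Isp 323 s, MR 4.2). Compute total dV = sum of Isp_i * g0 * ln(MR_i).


dV1 = 297 * 9.81 * ln(3.3) = 3478.6 m/s
dV2 = 323 * 9.81 * ln(4.2) = 4547.3 m/s
Total dV = 3478.6 + 4547.3 = 8025.9 m/s ~ 8026 m/s

8026 m/s


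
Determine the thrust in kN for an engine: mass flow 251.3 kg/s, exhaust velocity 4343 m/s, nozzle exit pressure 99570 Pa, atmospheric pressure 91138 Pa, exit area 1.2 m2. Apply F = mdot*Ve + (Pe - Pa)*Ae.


F = 251.3 * 4343 + (99570 - 91138) * 1.2 = 1.1015e+06 N = 1101.5 kN

1101.5 kN


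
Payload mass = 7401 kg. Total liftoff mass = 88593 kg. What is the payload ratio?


PR = 7401 / 88593 = 0.0835

0.0835


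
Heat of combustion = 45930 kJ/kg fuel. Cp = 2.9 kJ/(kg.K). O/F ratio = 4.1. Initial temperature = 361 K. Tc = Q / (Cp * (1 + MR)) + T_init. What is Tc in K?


Tc = 45930 / (2.9 * (1 + 4.1)) + 361 = 3466 K

3466 K


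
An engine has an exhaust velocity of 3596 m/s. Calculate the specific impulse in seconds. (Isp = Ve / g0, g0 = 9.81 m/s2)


Isp = Ve / g0 = 3596 / 9.81 = 366.6 s

366.6 s


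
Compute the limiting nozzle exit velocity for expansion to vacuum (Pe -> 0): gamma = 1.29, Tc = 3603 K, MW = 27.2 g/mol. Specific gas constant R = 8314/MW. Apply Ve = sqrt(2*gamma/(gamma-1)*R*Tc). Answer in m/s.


R = 8314 / 27.2 = 305.66 J/(kg.K)
Ve = sqrt(2 * 1.29 / (1.29 - 1) * 305.66 * 3603) = 3130 m/s

3130 m/s


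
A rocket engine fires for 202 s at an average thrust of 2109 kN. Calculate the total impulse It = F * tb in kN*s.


It = 2109 * 202 = 426018 kN*s

426018 kN*s


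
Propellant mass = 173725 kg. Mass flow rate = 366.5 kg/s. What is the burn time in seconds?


tb = 173725 / 366.5 = 474.0 s

474.0 s


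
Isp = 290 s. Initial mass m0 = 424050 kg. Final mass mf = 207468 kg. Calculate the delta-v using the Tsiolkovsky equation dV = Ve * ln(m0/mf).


Ve = 290 * 9.81 = 2844.9 m/s
dV = 2844.9 * ln(424050/207468) = 2034 m/s

2034 m/s


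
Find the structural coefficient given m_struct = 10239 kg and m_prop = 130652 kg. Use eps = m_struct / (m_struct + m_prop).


eps = 10239 / (10239 + 130652) = 0.0727

0.0727


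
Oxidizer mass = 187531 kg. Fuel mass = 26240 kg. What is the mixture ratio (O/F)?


MR = 187531 / 26240 = 7.15

7.15


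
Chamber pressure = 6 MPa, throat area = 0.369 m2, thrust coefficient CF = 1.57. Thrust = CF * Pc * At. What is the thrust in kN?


F = 1.57 * 6e6 * 0.369 = 3.4760e+06 N = 3476.0 kN

3476.0 kN


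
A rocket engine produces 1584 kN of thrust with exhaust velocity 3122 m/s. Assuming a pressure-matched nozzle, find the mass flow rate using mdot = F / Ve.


mdot = F / Ve = 1584000 / 3122 = 507.4 kg/s

507.4 kg/s


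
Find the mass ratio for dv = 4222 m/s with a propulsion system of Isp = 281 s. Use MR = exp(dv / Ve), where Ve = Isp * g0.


Ve = 281 * 9.81 = 2756.61 m/s
MR = exp(4222 / 2756.61) = 4.626

4.626


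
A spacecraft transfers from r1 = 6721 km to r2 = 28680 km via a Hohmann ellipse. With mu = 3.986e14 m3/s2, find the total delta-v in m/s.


V1 = sqrt(mu/r1) = 7701.08 m/s
dV1 = V1*(sqrt(2*r2/(r1+r2)) - 1) = 2101.68 m/s
V2 = sqrt(mu/r2) = 3728.03 m/s
dV2 = V2*(1 - sqrt(2*r1/(r1+r2))) = 1430.8 m/s
Total dV = 3532 m/s

3532 m/s


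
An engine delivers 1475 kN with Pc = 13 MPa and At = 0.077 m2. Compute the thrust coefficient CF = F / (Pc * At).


CF = 1475000 / (13e6 * 0.077) = 1.47

1.47


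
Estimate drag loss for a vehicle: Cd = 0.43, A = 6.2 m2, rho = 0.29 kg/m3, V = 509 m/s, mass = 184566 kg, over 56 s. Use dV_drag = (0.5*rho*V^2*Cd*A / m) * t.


D = 0.5 * 0.29 * 509^2 * 0.43 * 6.2 = 100152.94 N
a = 100152.94 / 184566 = 0.5426 m/s2
dV = 0.5426 * 56 = 30.4 m/s

30.4 m/s


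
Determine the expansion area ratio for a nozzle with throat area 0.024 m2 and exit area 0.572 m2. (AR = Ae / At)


AR = 0.572 / 0.024 = 23.8

23.8


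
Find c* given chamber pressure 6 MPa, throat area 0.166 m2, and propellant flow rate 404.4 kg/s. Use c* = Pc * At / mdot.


c* = 6e6 * 0.166 / 404.4 = 2463 m/s

2463 m/s


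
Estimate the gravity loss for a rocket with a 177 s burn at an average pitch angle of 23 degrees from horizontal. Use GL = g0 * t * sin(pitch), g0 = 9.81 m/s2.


GL = 9.81 * 177 * sin(23 deg) = 678 m/s

678 m/s


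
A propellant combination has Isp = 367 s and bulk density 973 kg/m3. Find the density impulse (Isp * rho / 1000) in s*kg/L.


rho*Isp = 367 * 973 / 1000 = 357 s*kg/L

357 s*kg/L


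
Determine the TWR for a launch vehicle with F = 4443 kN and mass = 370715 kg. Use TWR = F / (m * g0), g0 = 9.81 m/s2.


TWR = 4443000 / (370715 * 9.81) = 1.22

1.22


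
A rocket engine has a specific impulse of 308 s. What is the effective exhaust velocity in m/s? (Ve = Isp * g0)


Ve = Isp * g0 = 308 * 9.81 = 3021.5 m/s

3021.5 m/s


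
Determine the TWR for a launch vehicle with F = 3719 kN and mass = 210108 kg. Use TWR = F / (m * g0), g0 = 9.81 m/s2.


TWR = 3719000 / (210108 * 9.81) = 1.8

1.8


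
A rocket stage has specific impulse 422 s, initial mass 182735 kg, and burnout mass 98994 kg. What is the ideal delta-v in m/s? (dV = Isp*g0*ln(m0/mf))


Ve = 422 * 9.81 = 4139.82 m/s
dV = 4139.82 * ln(182735/98994) = 2538 m/s

2538 m/s


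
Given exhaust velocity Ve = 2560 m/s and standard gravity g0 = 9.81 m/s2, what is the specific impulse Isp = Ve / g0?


Isp = Ve / g0 = 2560 / 9.81 = 261.0 s

261.0 s


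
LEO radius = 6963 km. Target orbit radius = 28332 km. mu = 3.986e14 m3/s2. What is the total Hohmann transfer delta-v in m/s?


V1 = sqrt(mu/r1) = 7566.07 m/s
dV1 = V1*(sqrt(2*r2/(r1+r2)) - 1) = 2020.59 m/s
V2 = sqrt(mu/r2) = 3750.85 m/s
dV2 = V2*(1 - sqrt(2*r1/(r1+r2))) = 1394.79 m/s
Total dV = 3415 m/s

3415 m/s


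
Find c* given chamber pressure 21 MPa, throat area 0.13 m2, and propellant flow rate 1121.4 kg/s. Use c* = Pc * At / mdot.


c* = 21e6 * 0.13 / 1121.4 = 2434 m/s

2434 m/s


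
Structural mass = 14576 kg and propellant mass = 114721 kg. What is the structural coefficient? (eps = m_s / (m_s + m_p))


eps = 14576 / (14576 + 114721) = 0.1127

0.1127


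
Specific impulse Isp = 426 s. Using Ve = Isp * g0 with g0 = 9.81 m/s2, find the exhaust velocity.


Ve = Isp * g0 = 426 * 9.81 = 4179.1 m/s

4179.1 m/s


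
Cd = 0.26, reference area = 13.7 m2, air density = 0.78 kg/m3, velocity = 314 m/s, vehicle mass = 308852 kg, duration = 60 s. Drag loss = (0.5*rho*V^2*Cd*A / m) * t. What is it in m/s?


D = 0.5 * 0.78 * 314^2 * 0.26 * 13.7 = 136967.59 N
a = 136967.59 / 308852 = 0.4435 m/s2
dV = 0.4435 * 60 = 26.6 m/s

26.6 m/s


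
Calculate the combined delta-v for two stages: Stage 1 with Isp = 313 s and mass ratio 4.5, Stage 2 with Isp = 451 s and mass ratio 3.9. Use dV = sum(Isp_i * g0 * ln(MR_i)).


dV1 = 313 * 9.81 * ln(4.5) = 4618.3 m/s
dV2 = 451 * 9.81 * ln(3.9) = 6021.4 m/s
Total dV = 4618.3 + 6021.4 = 10639.7 m/s ~ 10640 m/s

10640 m/s


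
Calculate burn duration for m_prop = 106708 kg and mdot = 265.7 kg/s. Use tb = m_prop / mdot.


tb = 106708 / 265.7 = 401.6 s

401.6 s


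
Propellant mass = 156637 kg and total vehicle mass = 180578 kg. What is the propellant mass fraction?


PMF = 156637 / 180578 = 0.867

0.867


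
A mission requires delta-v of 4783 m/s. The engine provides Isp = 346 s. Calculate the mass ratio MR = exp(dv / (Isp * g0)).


Ve = 346 * 9.81 = 3394.26 m/s
MR = exp(4783 / 3394.26) = 4.092

4.092


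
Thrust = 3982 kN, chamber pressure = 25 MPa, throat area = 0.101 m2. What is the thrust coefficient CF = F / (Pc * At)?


CF = 3982000 / (25e6 * 0.101) = 1.58

1.58


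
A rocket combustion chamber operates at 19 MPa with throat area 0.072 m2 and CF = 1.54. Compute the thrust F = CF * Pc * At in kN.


F = 1.54 * 19e6 * 0.072 = 2.1067e+06 N = 2106.7 kN

2106.7 kN


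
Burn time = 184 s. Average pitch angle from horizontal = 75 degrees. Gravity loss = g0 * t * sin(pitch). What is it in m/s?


GL = 9.81 * 184 * sin(75 deg) = 1744 m/s

1744 m/s


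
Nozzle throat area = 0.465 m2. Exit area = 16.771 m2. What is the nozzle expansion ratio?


AR = 16.771 / 0.465 = 36.1

36.1


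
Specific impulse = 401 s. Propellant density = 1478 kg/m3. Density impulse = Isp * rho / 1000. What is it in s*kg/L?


rho*Isp = 401 * 1478 / 1000 = 593 s*kg/L

593 s*kg/L


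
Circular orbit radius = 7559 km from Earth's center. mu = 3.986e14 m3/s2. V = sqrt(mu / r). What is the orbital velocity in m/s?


V = sqrt(3.986e14 / 7559000) = 7262 m/s

7262 m/s


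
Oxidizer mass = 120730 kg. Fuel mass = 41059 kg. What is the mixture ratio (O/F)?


MR = 120730 / 41059 = 2.94

2.94


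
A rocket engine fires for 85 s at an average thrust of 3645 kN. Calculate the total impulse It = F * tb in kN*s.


It = 3645 * 85 = 309825 kN*s

309825 kN*s


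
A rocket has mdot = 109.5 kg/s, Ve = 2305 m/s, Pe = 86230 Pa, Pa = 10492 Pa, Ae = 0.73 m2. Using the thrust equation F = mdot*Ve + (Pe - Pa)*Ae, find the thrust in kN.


F = 109.5 * 2305 + (86230 - 10492) * 0.73 = 307686.0 N = 307.7 kN

307.7 kN


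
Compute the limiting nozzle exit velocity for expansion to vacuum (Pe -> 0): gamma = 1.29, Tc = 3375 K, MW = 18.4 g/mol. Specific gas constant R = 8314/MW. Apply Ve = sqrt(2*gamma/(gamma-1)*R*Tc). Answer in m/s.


R = 8314 / 18.4 = 451.85 J/(kg.K)
Ve = sqrt(2 * 1.29 / (1.29 - 1) * 451.85 * 3375) = 3683 m/s

3683 m/s


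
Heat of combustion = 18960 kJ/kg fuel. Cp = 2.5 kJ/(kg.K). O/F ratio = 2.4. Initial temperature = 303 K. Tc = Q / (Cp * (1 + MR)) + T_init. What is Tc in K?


Tc = 18960 / (2.5 * (1 + 2.4)) + 303 = 2534 K

2534 K


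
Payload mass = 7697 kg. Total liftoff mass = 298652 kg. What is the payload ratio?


PR = 7697 / 298652 = 0.0258

0.0258


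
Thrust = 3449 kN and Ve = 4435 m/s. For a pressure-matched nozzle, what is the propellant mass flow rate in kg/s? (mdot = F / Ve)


mdot = F / Ve = 3449000 / 4435 = 777.7 kg/s

777.7 kg/s


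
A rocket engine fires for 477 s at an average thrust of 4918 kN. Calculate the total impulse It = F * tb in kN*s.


It = 4918 * 477 = 2345886 kN*s

2345886 kN*s


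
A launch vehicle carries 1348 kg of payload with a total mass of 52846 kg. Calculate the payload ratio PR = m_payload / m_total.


PR = 1348 / 52846 = 0.0255

0.0255


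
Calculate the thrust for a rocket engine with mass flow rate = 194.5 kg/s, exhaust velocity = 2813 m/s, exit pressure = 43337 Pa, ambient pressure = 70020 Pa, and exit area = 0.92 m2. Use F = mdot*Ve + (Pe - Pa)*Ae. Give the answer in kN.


F = 194.5 * 2813 + (43337 - 70020) * 0.92 = 522580.0 N = 522.6 kN

522.6 kN


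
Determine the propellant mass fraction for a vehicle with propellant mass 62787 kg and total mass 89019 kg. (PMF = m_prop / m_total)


PMF = 62787 / 89019 = 0.705

0.705


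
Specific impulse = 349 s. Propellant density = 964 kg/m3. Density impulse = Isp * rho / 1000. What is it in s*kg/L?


rho*Isp = 349 * 964 / 1000 = 336 s*kg/L

336 s*kg/L


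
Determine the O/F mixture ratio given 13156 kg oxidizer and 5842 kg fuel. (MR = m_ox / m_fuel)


MR = 13156 / 5842 = 2.25

2.25


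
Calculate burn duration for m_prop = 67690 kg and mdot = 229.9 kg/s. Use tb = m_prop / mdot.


tb = 67690 / 229.9 = 294.4 s

294.4 s


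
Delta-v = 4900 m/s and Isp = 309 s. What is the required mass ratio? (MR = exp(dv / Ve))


Ve = 309 * 9.81 = 3031.29 m/s
MR = exp(4900 / 3031.29) = 5.035

5.035


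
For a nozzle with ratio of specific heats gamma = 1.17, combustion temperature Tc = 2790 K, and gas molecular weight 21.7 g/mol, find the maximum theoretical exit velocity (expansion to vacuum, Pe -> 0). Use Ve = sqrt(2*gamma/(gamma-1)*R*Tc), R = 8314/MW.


R = 8314 / 21.7 = 383.13 J/(kg.K)
Ve = sqrt(2 * 1.17 / (1.17 - 1) * 383.13 * 2790) = 3836 m/s

3836 m/s


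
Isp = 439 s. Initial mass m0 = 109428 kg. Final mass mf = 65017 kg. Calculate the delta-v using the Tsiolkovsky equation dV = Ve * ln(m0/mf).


Ve = 439 * 9.81 = 4306.59 m/s
dV = 4306.59 * ln(109428/65017) = 2242 m/s

2242 m/s


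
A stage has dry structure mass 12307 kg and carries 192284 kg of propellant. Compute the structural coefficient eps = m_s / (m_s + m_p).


eps = 12307 / (12307 + 192284) = 0.0602

0.0602


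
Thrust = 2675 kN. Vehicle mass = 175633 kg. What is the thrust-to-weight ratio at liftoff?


TWR = 2675000 / (175633 * 9.81) = 1.55

1.55


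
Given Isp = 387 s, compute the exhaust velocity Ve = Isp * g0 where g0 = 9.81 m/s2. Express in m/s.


Ve = Isp * g0 = 387 * 9.81 = 3796.5 m/s

3796.5 m/s


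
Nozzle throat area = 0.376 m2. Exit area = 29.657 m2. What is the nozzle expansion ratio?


AR = 29.657 / 0.376 = 78.9

78.9


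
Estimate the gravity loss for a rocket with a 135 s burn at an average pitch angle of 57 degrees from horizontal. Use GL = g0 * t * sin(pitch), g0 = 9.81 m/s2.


GL = 9.81 * 135 * sin(57 deg) = 1111 m/s

1111 m/s


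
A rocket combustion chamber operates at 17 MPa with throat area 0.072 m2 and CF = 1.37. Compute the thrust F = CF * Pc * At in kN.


F = 1.37 * 17e6 * 0.072 = 1.6769e+06 N = 1676.9 kN

1676.9 kN


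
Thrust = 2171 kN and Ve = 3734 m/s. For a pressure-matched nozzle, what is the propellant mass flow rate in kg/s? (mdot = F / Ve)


mdot = F / Ve = 2171000 / 3734 = 581.4 kg/s

581.4 kg/s


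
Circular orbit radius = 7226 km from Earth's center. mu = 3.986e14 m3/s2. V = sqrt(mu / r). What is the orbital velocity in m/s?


V = sqrt(3.986e14 / 7226000) = 7427 m/s

7427 m/s


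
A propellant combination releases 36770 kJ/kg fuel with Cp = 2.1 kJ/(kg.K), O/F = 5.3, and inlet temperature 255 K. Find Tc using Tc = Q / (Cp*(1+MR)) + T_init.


Tc = 36770 / (2.1 * (1 + 5.3)) + 255 = 3034 K

3034 K


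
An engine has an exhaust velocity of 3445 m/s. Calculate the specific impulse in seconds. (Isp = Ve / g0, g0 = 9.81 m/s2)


Isp = Ve / g0 = 3445 / 9.81 = 351.2 s

351.2 s


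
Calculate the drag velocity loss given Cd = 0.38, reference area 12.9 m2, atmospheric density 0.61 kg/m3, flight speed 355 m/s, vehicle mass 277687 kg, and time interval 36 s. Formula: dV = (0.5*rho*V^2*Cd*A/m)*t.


D = 0.5 * 0.61 * 355^2 * 0.38 * 12.9 = 188421.24 N
a = 188421.24 / 277687 = 0.6785 m/s2
dV = 0.6785 * 36 = 24.4 m/s

24.4 m/s


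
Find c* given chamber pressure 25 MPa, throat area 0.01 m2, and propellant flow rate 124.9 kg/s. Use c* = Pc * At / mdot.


c* = 25e6 * 0.01 / 124.9 = 2002 m/s

2002 m/s


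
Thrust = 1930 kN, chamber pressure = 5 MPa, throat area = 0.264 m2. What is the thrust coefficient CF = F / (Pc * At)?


CF = 1930000 / (5e6 * 0.264) = 1.46

1.46


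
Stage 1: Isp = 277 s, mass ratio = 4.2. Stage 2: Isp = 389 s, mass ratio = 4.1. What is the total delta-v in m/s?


dV1 = 277 * 9.81 * ln(4.2) = 3899.7 m/s
dV2 = 389 * 9.81 * ln(4.1) = 5384.5 m/s
Total dV = 3899.7 + 5384.5 = 9284.2 m/s ~ 9284 m/s

9284 m/s


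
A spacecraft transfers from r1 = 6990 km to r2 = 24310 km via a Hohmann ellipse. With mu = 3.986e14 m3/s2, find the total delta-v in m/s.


V1 = sqrt(mu/r1) = 7551.44 m/s
dV1 = V1*(sqrt(2*r2/(r1+r2)) - 1) = 1860.2 m/s
V2 = sqrt(mu/r2) = 4049.26 m/s
dV2 = V2*(1 - sqrt(2*r1/(r1+r2))) = 1343.08 m/s
Total dV = 3203 m/s

3203 m/s


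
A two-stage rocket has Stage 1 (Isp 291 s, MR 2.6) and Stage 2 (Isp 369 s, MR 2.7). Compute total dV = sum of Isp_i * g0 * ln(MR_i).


dV1 = 291 * 9.81 * ln(2.6) = 2727.7 m/s
dV2 = 369 * 9.81 * ln(2.7) = 3595.5 m/s
Total dV = 2727.7 + 3595.5 = 6323.2 m/s ~ 6323 m/s

6323 m/s


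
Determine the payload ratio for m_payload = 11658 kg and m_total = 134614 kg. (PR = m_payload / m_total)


PR = 11658 / 134614 = 0.0866

0.0866


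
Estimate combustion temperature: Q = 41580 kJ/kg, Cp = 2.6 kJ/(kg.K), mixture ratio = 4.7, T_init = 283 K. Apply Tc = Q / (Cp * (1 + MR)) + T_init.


Tc = 41580 / (2.6 * (1 + 4.7)) + 283 = 3089 K

3089 K


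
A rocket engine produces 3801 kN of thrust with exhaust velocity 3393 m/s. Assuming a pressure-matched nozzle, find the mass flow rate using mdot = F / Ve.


mdot = F / Ve = 3801000 / 3393 = 1120.2 kg/s

1120.2 kg/s


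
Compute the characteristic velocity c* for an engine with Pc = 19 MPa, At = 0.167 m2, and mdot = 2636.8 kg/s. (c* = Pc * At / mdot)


c* = 19e6 * 0.167 / 2636.8 = 1203 m/s

1203 m/s


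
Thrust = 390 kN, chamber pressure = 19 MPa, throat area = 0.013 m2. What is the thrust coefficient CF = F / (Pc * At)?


CF = 390000 / (19e6 * 0.013) = 1.58

1.58


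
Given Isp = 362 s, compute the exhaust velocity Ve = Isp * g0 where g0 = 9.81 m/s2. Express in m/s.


Ve = Isp * g0 = 362 * 9.81 = 3551.2 m/s

3551.2 m/s


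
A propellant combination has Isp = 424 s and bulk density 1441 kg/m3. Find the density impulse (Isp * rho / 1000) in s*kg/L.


rho*Isp = 424 * 1441 / 1000 = 611 s*kg/L

611 s*kg/L


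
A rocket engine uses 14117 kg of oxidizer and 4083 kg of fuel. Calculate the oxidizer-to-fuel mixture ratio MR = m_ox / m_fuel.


MR = 14117 / 4083 = 3.46

3.46


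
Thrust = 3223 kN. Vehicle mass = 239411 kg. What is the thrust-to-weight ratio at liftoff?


TWR = 3223000 / (239411 * 9.81) = 1.37

1.37


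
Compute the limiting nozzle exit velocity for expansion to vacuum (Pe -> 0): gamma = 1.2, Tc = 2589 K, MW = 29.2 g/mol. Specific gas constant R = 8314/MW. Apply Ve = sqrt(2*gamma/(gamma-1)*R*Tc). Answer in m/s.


R = 8314 / 29.2 = 284.73 J/(kg.K)
Ve = sqrt(2 * 1.2 / (1.2 - 1) * 284.73 * 2589) = 2974 m/s

2974 m/s


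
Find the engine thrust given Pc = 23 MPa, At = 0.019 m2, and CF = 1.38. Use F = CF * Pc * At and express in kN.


F = 1.38 * 23e6 * 0.019 = 603060.0 N = 603.1 kN

603.1 kN


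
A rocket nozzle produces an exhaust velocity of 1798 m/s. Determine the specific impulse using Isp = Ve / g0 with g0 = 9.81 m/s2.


Isp = Ve / g0 = 1798 / 9.81 = 183.3 s

183.3 s


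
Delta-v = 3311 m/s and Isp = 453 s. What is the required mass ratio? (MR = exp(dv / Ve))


Ve = 453 * 9.81 = 4443.93 m/s
MR = exp(3311 / 4443.93) = 2.107

2.107


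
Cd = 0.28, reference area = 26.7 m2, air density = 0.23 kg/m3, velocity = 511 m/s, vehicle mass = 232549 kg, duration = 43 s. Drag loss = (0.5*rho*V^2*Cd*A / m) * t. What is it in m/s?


D = 0.5 * 0.23 * 511^2 * 0.28 * 26.7 = 224496.17 N
a = 224496.17 / 232549 = 0.9654 m/s2
dV = 0.9654 * 43 = 41.5 m/s

41.5 m/s


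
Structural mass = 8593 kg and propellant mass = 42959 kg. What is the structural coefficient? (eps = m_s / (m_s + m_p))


eps = 8593 / (8593 + 42959) = 0.1667

0.1667


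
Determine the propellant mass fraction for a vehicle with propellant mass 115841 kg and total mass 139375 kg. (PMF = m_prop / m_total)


PMF = 115841 / 139375 = 0.831

0.831


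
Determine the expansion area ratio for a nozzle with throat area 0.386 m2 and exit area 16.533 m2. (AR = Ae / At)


AR = 16.533 / 0.386 = 42.8

42.8


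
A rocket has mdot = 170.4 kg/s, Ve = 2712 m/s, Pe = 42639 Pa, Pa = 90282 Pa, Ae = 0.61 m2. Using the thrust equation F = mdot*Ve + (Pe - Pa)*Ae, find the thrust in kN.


F = 170.4 * 2712 + (42639 - 90282) * 0.61 = 433063.0 N = 433.1 kN

433.1 kN


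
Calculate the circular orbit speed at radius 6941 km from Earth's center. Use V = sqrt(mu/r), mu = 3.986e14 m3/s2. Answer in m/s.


V = sqrt(3.986e14 / 6941000) = 7578 m/s

7578 m/s


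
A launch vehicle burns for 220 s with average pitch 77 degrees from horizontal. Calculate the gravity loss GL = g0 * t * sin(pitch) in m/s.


GL = 9.81 * 220 * sin(77 deg) = 2103 m/s

2103 m/s


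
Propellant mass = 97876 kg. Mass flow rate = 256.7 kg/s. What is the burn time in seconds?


tb = 97876 / 256.7 = 381.3 s

381.3 s


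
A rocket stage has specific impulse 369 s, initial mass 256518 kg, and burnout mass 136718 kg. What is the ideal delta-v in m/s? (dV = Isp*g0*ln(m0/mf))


Ve = 369 * 9.81 = 3619.89 m/s
dV = 3619.89 * ln(256518/136718) = 2278 m/s

2278 m/s


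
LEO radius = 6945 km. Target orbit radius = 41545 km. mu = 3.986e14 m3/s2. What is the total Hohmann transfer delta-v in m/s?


V1 = sqrt(mu/r1) = 7575.87 m/s
dV1 = V1*(sqrt(2*r2/(r1+r2)) - 1) = 2341.14 m/s
V2 = sqrt(mu/r2) = 3097.49 m/s
dV2 = V2*(1 - sqrt(2*r1/(r1+r2))) = 1439.68 m/s
Total dV = 3781 m/s

3781 m/s


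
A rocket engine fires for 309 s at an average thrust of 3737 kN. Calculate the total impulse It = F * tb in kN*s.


It = 3737 * 309 = 1154733 kN*s

1154733 kN*s


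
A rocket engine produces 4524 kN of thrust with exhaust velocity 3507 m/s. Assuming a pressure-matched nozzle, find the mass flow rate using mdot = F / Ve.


mdot = F / Ve = 4524000 / 3507 = 1290.0 kg/s

1290.0 kg/s


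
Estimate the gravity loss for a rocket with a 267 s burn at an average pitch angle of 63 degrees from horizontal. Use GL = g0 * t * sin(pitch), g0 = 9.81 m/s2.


GL = 9.81 * 267 * sin(63 deg) = 2334 m/s

2334 m/s


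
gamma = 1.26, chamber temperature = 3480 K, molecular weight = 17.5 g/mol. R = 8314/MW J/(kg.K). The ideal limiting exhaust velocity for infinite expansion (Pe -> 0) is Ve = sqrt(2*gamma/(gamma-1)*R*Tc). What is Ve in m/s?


R = 8314 / 17.5 = 475.09 J/(kg.K)
Ve = sqrt(2 * 1.26 / (1.26 - 1) * 475.09 * 3480) = 4003 m/s

4003 m/s


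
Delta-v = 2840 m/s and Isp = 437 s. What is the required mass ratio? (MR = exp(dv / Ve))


Ve = 437 * 9.81 = 4286.97 m/s
MR = exp(2840 / 4286.97) = 1.94

1.94


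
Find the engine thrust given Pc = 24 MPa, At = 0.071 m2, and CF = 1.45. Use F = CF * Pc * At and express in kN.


F = 1.45 * 24e6 * 0.071 = 2.4708e+06 N = 2470.8 kN

2470.8 kN


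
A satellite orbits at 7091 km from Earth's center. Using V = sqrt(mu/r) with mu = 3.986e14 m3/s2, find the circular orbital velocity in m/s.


V = sqrt(3.986e14 / 7091000) = 7497 m/s

7497 m/s


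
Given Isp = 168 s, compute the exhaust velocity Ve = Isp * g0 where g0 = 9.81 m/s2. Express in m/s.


Ve = Isp * g0 = 168 * 9.81 = 1648.1 m/s

1648.1 m/s


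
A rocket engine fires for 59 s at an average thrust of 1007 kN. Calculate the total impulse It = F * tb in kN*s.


It = 1007 * 59 = 59413 kN*s

59413 kN*s


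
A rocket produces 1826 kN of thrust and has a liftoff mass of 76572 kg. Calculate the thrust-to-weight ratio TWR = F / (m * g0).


TWR = 1826000 / (76572 * 9.81) = 2.43

2.43


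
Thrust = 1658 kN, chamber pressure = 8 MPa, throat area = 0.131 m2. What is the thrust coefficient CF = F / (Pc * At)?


CF = 1658000 / (8e6 * 0.131) = 1.58

1.58


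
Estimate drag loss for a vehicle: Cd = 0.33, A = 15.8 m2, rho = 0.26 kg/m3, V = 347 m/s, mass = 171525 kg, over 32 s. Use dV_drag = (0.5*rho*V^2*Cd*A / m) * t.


D = 0.5 * 0.26 * 347^2 * 0.33 * 15.8 = 81615.63 N
a = 81615.63 / 171525 = 0.4758 m/s2
dV = 0.4758 * 32 = 15.2 m/s

15.2 m/s


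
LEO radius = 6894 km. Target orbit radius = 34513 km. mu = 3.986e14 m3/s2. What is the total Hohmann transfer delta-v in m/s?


V1 = sqrt(mu/r1) = 7603.84 m/s
dV1 = V1*(sqrt(2*r2/(r1+r2)) - 1) = 2213.69 m/s
V2 = sqrt(mu/r2) = 3398.42 m/s
dV2 = V2*(1 - sqrt(2*r1/(r1+r2))) = 1437.36 m/s
Total dV = 3651 m/s

3651 m/s


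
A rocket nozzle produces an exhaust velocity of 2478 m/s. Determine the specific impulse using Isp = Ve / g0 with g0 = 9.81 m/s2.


Isp = Ve / g0 = 2478 / 9.81 = 252.6 s

252.6 s


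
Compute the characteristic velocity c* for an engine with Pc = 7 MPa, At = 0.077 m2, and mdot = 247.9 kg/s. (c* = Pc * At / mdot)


c* = 7e6 * 0.077 / 247.9 = 2174 m/s

2174 m/s


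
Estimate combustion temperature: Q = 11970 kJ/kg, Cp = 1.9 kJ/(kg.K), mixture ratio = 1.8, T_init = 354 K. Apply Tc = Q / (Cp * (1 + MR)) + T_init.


Tc = 11970 / (1.9 * (1 + 1.8)) + 354 = 2604 K

2604 K


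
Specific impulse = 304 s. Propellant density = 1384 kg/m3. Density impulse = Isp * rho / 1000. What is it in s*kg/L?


rho*Isp = 304 * 1384 / 1000 = 421 s*kg/L

421 s*kg/L


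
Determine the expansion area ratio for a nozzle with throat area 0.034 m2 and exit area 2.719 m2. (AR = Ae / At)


AR = 2.719 / 0.034 = 80.0

80.0


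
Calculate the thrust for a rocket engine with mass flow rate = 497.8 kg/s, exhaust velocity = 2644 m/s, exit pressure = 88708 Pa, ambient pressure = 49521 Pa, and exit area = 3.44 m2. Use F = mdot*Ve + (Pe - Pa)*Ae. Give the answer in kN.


F = 497.8 * 2644 + (88708 - 49521) * 3.44 = 1.4510e+06 N = 1451.0 kN

1451.0 kN


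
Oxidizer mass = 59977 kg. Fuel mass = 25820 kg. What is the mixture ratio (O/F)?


MR = 59977 / 25820 = 2.32

2.32


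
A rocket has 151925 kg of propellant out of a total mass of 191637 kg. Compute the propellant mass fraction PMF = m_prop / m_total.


PMF = 151925 / 191637 = 0.793

0.793


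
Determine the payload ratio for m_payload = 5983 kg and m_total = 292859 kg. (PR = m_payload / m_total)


PR = 5983 / 292859 = 0.0204

0.0204


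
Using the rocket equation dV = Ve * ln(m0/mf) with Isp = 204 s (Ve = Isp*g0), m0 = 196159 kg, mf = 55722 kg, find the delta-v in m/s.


Ve = 204 * 9.81 = 2001.24 m/s
dV = 2001.24 * ln(196159/55722) = 2519 m/s

2519 m/s


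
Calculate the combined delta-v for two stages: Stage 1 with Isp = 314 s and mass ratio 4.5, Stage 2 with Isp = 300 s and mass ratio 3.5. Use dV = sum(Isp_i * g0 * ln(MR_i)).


dV1 = 314 * 9.81 * ln(4.5) = 4633.1 m/s
dV2 = 300 * 9.81 * ln(3.5) = 3686.9 m/s
Total dV = 4633.1 + 3686.9 = 8320.0 m/s ~ 8320 m/s

8320 m/s


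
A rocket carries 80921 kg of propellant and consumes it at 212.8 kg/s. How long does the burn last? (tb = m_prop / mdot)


tb = 80921 / 212.8 = 380.3 s

380.3 s


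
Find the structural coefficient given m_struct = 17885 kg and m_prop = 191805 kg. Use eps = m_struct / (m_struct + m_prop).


eps = 17885 / (17885 + 191805) = 0.0853

0.0853


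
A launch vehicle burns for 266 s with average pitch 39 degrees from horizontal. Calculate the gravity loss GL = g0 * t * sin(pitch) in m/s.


GL = 9.81 * 266 * sin(39 deg) = 1642 m/s

1642 m/s
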